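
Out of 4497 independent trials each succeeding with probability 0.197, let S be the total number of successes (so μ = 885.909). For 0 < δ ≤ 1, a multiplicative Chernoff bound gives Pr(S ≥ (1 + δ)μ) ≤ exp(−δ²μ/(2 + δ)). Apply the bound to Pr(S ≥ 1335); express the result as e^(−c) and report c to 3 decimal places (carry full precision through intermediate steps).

90.811

Write 1335 = (1 + δ)μ, so δ = 1335/885.909 − 1 = 0.5069268…
Then the exponent is δ²μ/(2 + δ) = (1335 − μ)² / (μ·(2 + δ)) = 90.810892.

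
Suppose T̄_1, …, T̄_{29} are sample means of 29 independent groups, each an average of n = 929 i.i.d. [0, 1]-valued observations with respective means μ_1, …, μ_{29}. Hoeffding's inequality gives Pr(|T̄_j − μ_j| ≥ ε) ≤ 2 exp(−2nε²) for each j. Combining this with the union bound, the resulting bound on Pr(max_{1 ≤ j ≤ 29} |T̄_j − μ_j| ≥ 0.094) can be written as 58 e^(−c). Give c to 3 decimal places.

Union bound over the 29 events: Pr(max_{1 ≤ j ≤ 29} |T̄_j − μ_j| ≥ 0.094) ≤ 29·2·exp(−2nε²) = 58 exp(−2·929·0.094²).
So c = 2·929·0.094² = 16.4173.

16.417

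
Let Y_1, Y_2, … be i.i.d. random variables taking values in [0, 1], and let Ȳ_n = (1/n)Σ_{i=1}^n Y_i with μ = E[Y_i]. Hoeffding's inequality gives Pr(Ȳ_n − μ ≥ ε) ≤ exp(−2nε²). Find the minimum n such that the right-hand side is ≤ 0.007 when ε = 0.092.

294

Require exp(−2nε²) ≤ 0.007, i.e. 2nε² ≥ ln(1/0.007) = 4.961845.
So n ≥ 4.961845 / (2·0.092²) = 293.115.
The smallest integer n is 294.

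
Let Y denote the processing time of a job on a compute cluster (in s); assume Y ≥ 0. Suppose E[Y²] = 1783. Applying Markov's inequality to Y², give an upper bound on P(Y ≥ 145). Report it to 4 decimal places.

Since Y ≥ 0, the event {Y ≥ 145} is the same as {Y² ≥ 21025}.
Markov's inequality applied to Y² gives P(Y² ≥ 21025) ≤ E[Y²]/21025 = 1783/21025 = 0.0848.

0.0848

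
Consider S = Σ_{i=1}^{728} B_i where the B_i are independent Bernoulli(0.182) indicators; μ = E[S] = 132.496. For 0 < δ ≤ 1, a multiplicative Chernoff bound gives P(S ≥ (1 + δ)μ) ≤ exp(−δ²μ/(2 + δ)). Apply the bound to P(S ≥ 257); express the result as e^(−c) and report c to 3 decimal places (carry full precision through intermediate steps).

Write 257 = (1 + δ)μ, so δ = 257/132.496 − 1 = 0.9396812…
Then the exponent is δ²μ/(2 + δ) = (257 − μ)² / (μ·(2 + δ)) = 39.798216.

39.798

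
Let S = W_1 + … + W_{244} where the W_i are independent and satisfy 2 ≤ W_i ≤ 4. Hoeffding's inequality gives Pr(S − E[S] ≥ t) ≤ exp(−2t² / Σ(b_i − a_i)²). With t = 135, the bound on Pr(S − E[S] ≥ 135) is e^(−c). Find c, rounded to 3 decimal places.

37.346

Σ(b_i − a_i)² = 244·(2)² = 976.
c = 2t²/976 = 2·135²/976 = 37.3463.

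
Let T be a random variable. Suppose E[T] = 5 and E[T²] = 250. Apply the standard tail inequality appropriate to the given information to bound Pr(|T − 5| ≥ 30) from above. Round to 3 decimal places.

0.250

The first two moments determine the variance, so Chebyshev's inequality is the sharpest standard bound available.
Var(T) = E[T²] − (E[T])² = 250 − 25 = 225.
Chebyshev's inequality: Pr(|T − μ| ≥ t) ≤ Var(T)/t² = 225/900 = 0.2500.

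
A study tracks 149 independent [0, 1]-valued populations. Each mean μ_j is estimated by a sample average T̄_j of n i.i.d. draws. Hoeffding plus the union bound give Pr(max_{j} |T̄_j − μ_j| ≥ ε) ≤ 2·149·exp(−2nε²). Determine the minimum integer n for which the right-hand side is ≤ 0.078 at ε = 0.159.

Need 2·149·exp(−2nε²) ≤ 0.078, i.e. exp(−2nε²) ≤ 0.078/298.
So 2nε² ≥ ln(298/0.078) = 8.248140.
Hence n ≥ 8.248140/(2·0.159²) = 163.129.
The smallest integer n is 164.

164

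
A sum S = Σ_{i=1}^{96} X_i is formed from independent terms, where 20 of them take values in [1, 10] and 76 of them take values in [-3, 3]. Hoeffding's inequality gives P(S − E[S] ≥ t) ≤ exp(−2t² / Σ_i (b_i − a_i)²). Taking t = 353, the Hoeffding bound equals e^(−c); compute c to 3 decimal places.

57.213

Σ(b_i − a_i)² = 20·9² + 76·6² = 4356.
c = 2t² / 4356 = 2·353² / 4356 = 57.2126.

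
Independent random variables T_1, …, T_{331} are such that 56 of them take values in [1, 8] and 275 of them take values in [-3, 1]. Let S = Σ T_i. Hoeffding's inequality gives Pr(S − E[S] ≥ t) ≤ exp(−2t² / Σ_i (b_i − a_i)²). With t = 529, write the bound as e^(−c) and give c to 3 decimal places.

78.343

Σ(b_i − a_i)² = 56·7² + 275·4² = 7144.
c = 2t² / 7144 = 2·529² / 7144 = 78.3429.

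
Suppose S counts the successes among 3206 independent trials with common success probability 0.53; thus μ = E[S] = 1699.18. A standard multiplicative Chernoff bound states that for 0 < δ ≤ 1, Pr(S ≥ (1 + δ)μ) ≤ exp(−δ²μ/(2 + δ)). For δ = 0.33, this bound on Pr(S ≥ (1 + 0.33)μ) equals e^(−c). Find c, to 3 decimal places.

c = δ²μ/(2 + δ) = 0.33²·1699.18/(2 + 0.33) = 79.4166.

79.417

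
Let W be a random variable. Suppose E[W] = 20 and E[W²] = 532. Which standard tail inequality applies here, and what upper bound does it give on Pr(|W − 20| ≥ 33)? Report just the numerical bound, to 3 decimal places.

The first two moments determine the variance, so Chebyshev's inequality is the sharpest standard bound available.
Var(W) = E[W²] − (E[W])² = 532 − 400 = 132.
Chebyshev's inequality: Pr(|W − μ| ≥ t) ≤ Var(W)/t² = 132/1089 = 0.1212.

0.121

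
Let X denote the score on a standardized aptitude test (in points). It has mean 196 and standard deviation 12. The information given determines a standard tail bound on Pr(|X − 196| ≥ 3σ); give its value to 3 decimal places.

0.111

Mean and variance are known, so Chebyshev's inequality applies.
Chebyshev: Pr(|X − μ| ≥ t) ≤ Var(X)/t².
Var(X) = σ² = 12² = 144.
t = 3·12 = 36.
Bound = 144 / 1296 = 0.1111.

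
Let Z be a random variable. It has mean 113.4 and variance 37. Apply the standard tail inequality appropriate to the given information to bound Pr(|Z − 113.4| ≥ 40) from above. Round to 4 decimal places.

Mean and variance are known, so Chebyshev's inequality applies.
Chebyshev: Pr(|Z − μ| ≥ t) ≤ Var(Z)/t².
Bound = 37 / 1600 = 0.0231.

0.0231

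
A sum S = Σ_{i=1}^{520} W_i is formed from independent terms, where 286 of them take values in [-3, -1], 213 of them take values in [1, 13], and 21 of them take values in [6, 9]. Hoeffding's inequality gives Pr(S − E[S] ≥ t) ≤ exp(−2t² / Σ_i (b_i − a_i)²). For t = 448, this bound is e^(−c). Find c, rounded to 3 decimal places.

Σ(b_i − a_i)² = 286·2² + 213·12² + 21·3² = 32005.
c = 2t² / 32005 = 2·448² / 32005 = 12.5420.

12.542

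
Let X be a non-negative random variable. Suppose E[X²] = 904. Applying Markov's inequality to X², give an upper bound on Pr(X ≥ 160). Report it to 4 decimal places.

0.0353

Since X ≥ 0, the event {X ≥ 160} is the same as {X² ≥ 25600}.
Markov's inequality applied to X² gives Pr(X² ≥ 25600) ≤ E[X²]/25600 = 904/25600 = 0.0353.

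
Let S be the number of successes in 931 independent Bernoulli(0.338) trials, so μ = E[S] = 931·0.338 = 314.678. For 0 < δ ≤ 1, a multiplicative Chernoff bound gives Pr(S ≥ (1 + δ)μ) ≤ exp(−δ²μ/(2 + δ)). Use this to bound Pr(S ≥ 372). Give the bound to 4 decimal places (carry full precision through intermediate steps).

0.0084

Write 372 = (1 + δ)μ, so δ = 372/314.678 − 1 = 0.1821608…
Then the exponent is δ²μ/(2 + δ) = (372 − μ)² / (μ·(2 + δ)) = 4.785084.
Bound = exp(−4.785084) = 0.00835.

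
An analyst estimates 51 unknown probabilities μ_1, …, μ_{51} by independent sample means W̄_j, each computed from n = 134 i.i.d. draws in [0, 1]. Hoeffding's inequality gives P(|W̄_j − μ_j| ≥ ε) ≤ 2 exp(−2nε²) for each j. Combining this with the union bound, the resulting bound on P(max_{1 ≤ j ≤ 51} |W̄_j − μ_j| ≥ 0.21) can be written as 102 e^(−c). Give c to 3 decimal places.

Union bound over the 51 events: P(max_{1 ≤ j ≤ 51} |W̄_j − μ_j| ≥ 0.21) ≤ 51·2·exp(−2nε²) = 102 exp(−2·134·0.21²).
So c = 2·134·0.21² = 11.8188.

11.819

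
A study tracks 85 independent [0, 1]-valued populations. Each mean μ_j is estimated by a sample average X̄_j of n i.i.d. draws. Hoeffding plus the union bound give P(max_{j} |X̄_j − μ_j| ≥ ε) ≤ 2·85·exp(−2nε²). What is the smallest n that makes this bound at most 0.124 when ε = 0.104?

334

Need 2·85·exp(−2nε²) ≤ 0.124, i.e. exp(−2nε²) ≤ 0.124/170.
So 2nε² ≥ ln(170/0.124) = 7.223272.
Hence n ≥ 7.223272/(2·0.104²) = 333.916.
The smallest integer n is 334.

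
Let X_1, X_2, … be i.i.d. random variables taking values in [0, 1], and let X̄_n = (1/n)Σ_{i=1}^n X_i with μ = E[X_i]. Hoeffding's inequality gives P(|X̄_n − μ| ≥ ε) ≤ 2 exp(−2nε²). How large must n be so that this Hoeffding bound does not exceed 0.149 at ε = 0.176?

42

Require 2·exp(−2nε²) ≤ 0.149, i.e. 2nε² ≥ ln(2/0.149) = 2.596956.
So n ≥ 2.596956 / (2·0.176²) = 41.919.
The smallest integer n is 42.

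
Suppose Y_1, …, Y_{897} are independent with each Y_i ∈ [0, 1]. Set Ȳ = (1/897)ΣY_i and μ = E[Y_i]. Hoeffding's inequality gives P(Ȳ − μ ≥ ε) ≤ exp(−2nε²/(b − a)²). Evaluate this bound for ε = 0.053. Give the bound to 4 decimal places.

Exponent: 2nε²/(b − a)² = 2·897·0.053² / 1² = 5.03935.
Bound = exp(−5.03935) = 0.00648.

0.0065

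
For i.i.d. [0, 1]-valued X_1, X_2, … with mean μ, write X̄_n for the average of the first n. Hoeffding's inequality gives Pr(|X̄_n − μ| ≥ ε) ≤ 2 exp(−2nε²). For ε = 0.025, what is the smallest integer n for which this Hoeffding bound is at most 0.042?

Require 2·exp(−2nε²) ≤ 0.042, i.e. 2nε² ≥ ln(2/0.042) = 3.863233.
So n ≥ 3.863233 / (2·0.025²) = 3090.586.
The smallest integer n is 3091.

3091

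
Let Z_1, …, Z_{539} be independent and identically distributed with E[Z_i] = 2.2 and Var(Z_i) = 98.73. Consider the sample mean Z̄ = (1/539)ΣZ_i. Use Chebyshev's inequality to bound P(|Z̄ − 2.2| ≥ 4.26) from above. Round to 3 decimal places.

0.010

Var(Z̄) = Var(Z_i)/n = 98.73/539 = 0.18317.
Chebyshev: P(|Z̄ − 2.2| ≥ 4.26) ≤ Var(Z̄)/(4.26)² = 98.73/(539·4.26²) = 0.0101.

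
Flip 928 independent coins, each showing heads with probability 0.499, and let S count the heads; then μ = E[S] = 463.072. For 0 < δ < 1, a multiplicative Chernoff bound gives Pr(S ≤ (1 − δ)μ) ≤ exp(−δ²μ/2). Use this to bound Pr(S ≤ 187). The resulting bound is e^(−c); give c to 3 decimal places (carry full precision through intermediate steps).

Write 187 = (1 − δ)μ, so δ = 1 − 187/463.072 = 0.5961751…
Then the exponent is δ²μ/2 = (μ − 187)²/(2μ) = 82.293627.

82.294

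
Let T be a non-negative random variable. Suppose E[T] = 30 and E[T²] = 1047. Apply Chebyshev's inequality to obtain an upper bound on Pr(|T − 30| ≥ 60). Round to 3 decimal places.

0.041

Var(T) = E[T²] − (E[T])² = 1047 − 900 = 147.
Chebyshev's inequality: Pr(|T − μ| ≥ t) ≤ Var(T)/t² = 147/3600 = 0.0408.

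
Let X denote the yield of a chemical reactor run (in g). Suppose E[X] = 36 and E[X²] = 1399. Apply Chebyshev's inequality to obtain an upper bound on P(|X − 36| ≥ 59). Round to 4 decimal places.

0.0296

Var(X) = E[X²] − (E[X])² = 1399 − 1296 = 103.
Chebyshev's inequality: P(|X − μ| ≥ t) ≤ Var(X)/t² = 103/3481 = 0.0296.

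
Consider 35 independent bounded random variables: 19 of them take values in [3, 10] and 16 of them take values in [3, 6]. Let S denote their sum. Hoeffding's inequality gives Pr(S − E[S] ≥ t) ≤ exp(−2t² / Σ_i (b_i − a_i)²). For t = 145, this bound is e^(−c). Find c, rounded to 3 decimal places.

39.116

Σ(b_i − a_i)² = 19·7² + 16·3² = 1075.
c = 2t² / 1075 = 2·145² / 1075 = 39.1163.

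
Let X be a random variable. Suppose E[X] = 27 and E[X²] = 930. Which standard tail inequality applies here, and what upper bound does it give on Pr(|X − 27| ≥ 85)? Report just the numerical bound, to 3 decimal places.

The first two moments determine the variance, so Chebyshev's inequality is the sharpest standard bound available.
Var(X) = E[X²] − (E[X])² = 930 − 729 = 201.
Chebyshev's inequality: Pr(|X − μ| ≥ t) ≤ Var(X)/t² = 201/7225 = 0.0278.

0.028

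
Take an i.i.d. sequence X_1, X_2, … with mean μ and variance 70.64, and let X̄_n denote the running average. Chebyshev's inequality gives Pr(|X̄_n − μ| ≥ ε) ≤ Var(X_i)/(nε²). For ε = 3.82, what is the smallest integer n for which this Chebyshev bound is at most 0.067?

73

Require 70.64/(n·3.82²) ≤ 0.067, i.e. n ≥ 70.64/(0.067·3.82²) = 72.252.
The smallest integer n is 73.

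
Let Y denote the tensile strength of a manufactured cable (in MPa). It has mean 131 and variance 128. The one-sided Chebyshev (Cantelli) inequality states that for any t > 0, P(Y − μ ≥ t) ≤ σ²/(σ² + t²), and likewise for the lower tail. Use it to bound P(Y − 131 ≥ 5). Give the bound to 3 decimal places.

0.837

Here σ² = 128 and t = 5, so σ² + t² = 153.
Cantelli's bound: 128/153 = 0.8366.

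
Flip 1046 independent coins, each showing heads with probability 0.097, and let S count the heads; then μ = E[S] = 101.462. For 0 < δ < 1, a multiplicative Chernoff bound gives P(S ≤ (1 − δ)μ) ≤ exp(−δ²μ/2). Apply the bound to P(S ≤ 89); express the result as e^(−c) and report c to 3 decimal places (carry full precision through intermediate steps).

Write 89 = (1 − δ)μ, so δ = 1 − 89/101.462 = 0.1228243…
Then the exponent is δ²μ/2 = (μ − 89)²/(2μ) = 0.765318.

0.765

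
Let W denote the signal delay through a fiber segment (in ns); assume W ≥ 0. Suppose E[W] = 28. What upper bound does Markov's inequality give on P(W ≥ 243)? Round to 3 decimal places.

0.115

Markov's inequality: for a non-negative random variable, P(W ≥ a) ≤ E[W]/a.
Here E[W] = 28 and a = 243, so the bound is 28/243 = 0.1152.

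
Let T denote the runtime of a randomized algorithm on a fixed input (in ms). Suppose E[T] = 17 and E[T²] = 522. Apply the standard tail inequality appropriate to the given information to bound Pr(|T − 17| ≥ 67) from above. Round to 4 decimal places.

The first two moments determine the variance, so Chebyshev's inequality is the sharpest standard bound available.
Var(T) = E[T²] − (E[T])² = 522 − 289 = 233.
Chebyshev's inequality: Pr(|T − μ| ≥ t) ≤ Var(T)/t² = 233/4489 = 0.0519.

0.0519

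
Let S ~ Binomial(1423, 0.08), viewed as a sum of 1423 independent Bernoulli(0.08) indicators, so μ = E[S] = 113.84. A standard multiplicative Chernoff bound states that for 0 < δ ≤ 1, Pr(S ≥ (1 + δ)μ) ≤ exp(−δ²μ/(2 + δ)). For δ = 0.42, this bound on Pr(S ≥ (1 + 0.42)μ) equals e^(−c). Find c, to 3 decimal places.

8.298

c = δ²μ/(2 + δ) = 0.42²·113.84/(2 + 0.42) = 8.2981.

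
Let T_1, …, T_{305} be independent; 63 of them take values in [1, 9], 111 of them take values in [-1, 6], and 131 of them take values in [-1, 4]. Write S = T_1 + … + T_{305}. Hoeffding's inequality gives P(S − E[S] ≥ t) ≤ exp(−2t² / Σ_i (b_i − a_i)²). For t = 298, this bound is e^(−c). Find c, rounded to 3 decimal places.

Σ(b_i − a_i)² = 63·8² + 111·7² + 131·5² = 12746.
c = 2t² / 12746 = 2·298² / 12746 = 13.9344.

13.934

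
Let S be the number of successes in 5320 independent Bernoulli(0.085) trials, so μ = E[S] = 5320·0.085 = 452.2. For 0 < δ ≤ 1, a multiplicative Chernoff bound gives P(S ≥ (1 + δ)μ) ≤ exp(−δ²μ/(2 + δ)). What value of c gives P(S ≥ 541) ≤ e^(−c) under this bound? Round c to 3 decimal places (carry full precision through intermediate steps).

7.939

Write 541 = (1 + δ)μ, so δ = 541/452.2 − 1 = 0.1963733…
Then the exponent is δ²μ/(2 + δ) = (541 − μ)² / (μ·(2 + δ)) = 7.939428.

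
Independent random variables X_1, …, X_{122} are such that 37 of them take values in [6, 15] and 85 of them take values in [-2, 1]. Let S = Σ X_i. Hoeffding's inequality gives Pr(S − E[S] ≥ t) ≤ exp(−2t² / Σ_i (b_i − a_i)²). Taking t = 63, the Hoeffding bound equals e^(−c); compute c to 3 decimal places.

2.110

Σ(b_i − a_i)² = 37·9² + 85·3² = 3762.
c = 2t² / 3762 = 2·63² / 3762 = 2.1100.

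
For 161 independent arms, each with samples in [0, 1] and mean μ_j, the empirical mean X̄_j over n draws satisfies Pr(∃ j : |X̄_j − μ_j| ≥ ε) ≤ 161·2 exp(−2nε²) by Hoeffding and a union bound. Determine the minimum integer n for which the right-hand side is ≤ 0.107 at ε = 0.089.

506

Need 2·161·exp(−2nε²) ≤ 0.107, i.e. exp(−2nε²) ≤ 0.107/322.
So 2nε² ≥ ln(322/0.107) = 8.009478.
Hence n ≥ 8.009478/(2·0.089²) = 505.585.
The smallest integer n is 506.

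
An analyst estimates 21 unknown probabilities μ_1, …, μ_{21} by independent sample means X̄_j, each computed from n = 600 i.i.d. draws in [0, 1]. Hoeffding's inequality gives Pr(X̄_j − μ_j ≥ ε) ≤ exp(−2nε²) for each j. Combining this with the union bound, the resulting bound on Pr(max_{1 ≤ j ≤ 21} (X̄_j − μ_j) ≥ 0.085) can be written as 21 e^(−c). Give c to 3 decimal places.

Union bound over the 21 events: Pr(max_{1 ≤ j ≤ 21} (X̄_j − μ_j) ≥ 0.085) ≤ 21·exp(−2nε²) = 21 exp(−2·600·0.085²).
So c = 2·600·0.085² = 8.6700.

8.670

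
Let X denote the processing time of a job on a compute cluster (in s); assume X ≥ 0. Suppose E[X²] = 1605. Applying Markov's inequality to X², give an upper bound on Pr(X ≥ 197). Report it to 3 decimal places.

Since X ≥ 0, the event {X ≥ 197} is the same as {X² ≥ 38809}.
Markov's inequality applied to X² gives Pr(X² ≥ 38809) ≤ E[X²]/38809 = 1605/38809 = 0.0414.

0.041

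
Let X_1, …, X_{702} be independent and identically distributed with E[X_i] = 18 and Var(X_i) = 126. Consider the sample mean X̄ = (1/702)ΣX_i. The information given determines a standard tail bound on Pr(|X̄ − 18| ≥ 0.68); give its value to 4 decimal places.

With mean and variance of each term known, Chebyshev's inequality bounds the deviation of the sum (or sample mean).
Var(X̄) = Var(X_i)/n = 126/702 = 0.17949.
Chebyshev: Pr(|X̄ − 18| ≥ 0.68) ≤ Var(X̄)/(0.68)² = 126/(702·0.68²) = 0.3882.

0.3882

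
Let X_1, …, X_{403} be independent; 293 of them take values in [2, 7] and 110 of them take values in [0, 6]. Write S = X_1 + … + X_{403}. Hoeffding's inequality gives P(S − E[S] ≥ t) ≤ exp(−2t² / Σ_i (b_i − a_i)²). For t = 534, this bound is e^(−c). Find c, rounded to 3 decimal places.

Σ(b_i − a_i)² = 293·5² + 110·6² = 11285.
c = 2t² / 11285 = 2·534² / 11285 = 50.5372.

50.537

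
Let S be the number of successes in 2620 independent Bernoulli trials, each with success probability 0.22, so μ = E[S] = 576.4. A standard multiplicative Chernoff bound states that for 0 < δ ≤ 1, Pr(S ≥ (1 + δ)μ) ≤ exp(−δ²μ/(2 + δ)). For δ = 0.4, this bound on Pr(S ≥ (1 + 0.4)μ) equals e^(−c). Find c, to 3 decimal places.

c = δ²μ/(2 + δ) = 0.4²·576.4/(2 + 0.4) = 38.4267.

38.427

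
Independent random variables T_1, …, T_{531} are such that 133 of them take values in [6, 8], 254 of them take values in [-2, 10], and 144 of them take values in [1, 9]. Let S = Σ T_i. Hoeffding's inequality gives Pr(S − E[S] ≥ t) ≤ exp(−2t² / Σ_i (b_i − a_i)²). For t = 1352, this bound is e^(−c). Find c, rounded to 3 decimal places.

78.918

Σ(b_i − a_i)² = 133·2² + 254·12² + 144·8² = 46324.
c = 2t² / 46324 = 2·1352² / 46324 = 78.9182.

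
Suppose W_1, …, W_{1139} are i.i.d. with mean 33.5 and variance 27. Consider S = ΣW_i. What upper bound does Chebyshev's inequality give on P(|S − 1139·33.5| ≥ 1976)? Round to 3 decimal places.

Var(S) = n·Var(W_i) = 1139·27 = 30753.
Chebyshev: P(|S − 1139·33.5| ≥ 1976) ≤ Var(S)/1976² = 30753/3904576 = 0.0079.

0.008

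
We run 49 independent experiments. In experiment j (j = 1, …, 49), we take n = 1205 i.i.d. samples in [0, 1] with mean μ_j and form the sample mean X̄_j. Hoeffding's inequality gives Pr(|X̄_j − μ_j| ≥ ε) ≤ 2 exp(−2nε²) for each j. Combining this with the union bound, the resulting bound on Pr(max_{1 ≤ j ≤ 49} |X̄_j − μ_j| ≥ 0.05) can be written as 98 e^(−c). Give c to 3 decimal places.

6.025

Union bound over the 49 events: Pr(max_{1 ≤ j ≤ 49} |X̄_j − μ_j| ≥ 0.05) ≤ 49·2·exp(−2nε²) = 98 exp(−2·1205·0.05²).
So c = 2·1205·0.05² = 6.0250.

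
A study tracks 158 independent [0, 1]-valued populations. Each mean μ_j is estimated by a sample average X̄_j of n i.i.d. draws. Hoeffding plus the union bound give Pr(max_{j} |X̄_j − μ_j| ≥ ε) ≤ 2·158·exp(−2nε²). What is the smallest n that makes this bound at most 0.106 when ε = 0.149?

Need 2·158·exp(−2nε²) ≤ 0.106, i.e. exp(−2nε²) ≤ 0.106/316.
So 2nε² ≥ ln(316/0.106) = 8.000058.
Hence n ≥ 8.000058/(2·0.149²) = 180.173.
The smallest integer n is 181.

181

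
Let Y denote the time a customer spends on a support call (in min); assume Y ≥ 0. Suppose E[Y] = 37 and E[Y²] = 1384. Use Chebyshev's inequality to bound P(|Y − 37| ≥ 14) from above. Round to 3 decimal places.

0.077

Var(Y) = E[Y²] − (E[Y])² = 1384 − 1369 = 15.
Chebyshev's inequality: P(|Y − μ| ≥ t) ≤ Var(Y)/t² = 15/196 = 0.0765.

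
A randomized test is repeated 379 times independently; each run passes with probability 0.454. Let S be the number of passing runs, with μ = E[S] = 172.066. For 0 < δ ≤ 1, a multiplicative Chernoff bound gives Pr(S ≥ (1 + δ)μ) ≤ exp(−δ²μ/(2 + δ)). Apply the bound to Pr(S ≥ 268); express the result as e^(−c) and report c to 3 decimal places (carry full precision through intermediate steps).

20.914

Write 268 = (1 + δ)μ, so δ = 268/172.066 − 1 = 0.5575419…
Then the exponent is δ²μ/(2 + δ) = (268 − μ)² / (μ·(2 + δ)) = 20.913527.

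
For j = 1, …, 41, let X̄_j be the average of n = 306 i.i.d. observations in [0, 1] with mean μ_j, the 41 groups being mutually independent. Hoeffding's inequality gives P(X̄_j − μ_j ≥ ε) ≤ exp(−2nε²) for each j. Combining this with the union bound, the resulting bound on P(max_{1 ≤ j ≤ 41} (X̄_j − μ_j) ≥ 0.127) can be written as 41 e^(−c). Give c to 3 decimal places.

9.871

Union bound over the 41 events: P(max_{1 ≤ j ≤ 41} (X̄_j − μ_j) ≥ 0.127) ≤ 41·exp(−2nε²) = 41 exp(−2·306·0.127²).
So c = 2·306·0.127² = 9.8709.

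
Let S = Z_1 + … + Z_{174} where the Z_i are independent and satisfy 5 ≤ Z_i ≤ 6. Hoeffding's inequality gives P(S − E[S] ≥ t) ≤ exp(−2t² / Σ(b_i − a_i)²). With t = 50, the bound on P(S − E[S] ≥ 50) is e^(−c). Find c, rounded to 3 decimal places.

Σ(b_i − a_i)² = 174·(1)² = 174.
c = 2t²/174 = 2·50²/174 = 28.7356.

28.736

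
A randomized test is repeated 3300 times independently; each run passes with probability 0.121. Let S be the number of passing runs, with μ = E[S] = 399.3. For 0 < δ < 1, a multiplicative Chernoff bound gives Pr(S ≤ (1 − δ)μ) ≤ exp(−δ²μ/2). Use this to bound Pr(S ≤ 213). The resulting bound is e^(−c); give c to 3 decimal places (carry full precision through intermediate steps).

Write 213 = (1 − δ)μ, so δ = 1 − 213/399.3 = 0.4665665…
Then the exponent is δ²μ/2 = (μ − 213)²/(2μ) = 43.460669.

43.461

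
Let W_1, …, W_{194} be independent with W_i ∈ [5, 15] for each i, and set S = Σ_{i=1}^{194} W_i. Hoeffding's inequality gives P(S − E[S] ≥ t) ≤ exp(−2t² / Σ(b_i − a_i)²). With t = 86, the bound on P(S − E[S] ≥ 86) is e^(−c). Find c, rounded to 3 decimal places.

0.762

Σ(b_i − a_i)² = 194·(10)² = 19400.
c = 2t²/19400 = 2·86²/19400 = 0.7625.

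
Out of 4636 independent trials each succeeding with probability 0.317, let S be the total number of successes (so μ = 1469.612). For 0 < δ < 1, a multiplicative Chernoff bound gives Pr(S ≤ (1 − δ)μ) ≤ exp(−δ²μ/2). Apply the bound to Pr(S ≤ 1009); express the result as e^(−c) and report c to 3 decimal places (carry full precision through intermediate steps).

72.183

Write 1009 = (1 − δ)μ, so δ = 1 − 1009/1469.612 = 0.3134242…
Then the exponent is δ²μ/2 = (μ − 1009)²/(2μ) = 72.183479.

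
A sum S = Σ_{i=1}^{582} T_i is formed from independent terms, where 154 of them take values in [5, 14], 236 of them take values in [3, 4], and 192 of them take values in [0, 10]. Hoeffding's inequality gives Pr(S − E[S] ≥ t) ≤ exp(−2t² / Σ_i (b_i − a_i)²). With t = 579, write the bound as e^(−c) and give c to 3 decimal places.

21.012

Σ(b_i − a_i)² = 154·9² + 236·1² + 192·10² = 31910.
c = 2t² / 31910 = 2·579² / 31910 = 21.0117.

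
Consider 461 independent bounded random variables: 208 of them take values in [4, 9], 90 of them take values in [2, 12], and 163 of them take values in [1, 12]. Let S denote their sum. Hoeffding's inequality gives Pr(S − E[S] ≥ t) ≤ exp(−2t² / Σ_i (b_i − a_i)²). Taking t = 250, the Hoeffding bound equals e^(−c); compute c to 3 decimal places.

3.685

Σ(b_i − a_i)² = 208·5² + 90·10² + 163·11² = 33923.
c = 2t² / 33923 = 2·250² / 33923 = 3.6848.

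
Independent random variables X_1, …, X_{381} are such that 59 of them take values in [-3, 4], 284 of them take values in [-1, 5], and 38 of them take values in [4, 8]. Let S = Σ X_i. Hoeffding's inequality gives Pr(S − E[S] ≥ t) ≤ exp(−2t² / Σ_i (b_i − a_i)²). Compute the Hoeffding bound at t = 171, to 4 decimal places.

0.0141

Σ(b_i − a_i)² = 59·7² + 284·6² + 38·4² = 13723.
Exponent = 2·171² / 13723 = 4.26160.
Bound = exp(−4.26160) = 0.01410.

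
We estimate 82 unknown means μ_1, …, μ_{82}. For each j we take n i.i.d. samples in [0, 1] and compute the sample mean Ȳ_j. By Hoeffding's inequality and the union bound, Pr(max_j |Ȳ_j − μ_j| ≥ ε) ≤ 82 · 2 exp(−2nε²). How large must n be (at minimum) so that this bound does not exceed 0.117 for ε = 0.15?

Need 2·82·exp(−2nε²) ≤ 0.117, i.e. exp(−2nε²) ≤ 0.117/164.
So 2nε² ≥ ln(164/0.117) = 7.245448.
Hence n ≥ 7.245448/(2·0.15²) = 161.010.
The smallest integer n is 162.

162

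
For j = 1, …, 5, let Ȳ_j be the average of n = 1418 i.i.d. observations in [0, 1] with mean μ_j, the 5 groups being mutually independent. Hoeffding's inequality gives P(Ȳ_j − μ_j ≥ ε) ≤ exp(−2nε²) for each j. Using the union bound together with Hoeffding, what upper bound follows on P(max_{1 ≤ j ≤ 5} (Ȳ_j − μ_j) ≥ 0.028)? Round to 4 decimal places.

0.5412

Per-experiment Hoeffding bound: exp(−2·1418·0.028²) = exp(−2.22342) = 0.10824.
Union bound over 5 events: 5·0.10824 = 0.54119.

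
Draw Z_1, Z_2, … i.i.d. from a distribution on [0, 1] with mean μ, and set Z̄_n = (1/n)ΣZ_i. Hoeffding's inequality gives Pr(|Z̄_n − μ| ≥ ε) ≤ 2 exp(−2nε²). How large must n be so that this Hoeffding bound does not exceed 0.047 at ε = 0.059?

Require 2·exp(−2nε²) ≤ 0.047, i.e. 2nε² ≥ ln(2/0.047) = 3.750755.
So n ≥ 3.750755 / (2·0.059²) = 538.747.
The smallest integer n is 539.

539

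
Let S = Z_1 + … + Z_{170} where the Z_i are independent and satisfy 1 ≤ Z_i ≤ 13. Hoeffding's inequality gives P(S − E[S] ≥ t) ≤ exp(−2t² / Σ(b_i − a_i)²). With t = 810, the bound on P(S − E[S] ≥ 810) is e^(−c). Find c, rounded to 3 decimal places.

Σ(b_i − a_i)² = 170·(12)² = 24480.
c = 2t²/24480 = 2·810²/24480 = 53.6029.

53.603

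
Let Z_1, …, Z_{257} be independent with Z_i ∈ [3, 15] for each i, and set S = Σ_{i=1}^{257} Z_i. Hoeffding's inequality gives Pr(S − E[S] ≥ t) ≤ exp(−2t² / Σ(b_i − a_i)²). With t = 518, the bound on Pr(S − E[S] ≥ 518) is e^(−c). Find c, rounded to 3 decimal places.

14.501

Σ(b_i − a_i)² = 257·(12)² = 37008.
c = 2t²/37008 = 2·518²/37008 = 14.5009.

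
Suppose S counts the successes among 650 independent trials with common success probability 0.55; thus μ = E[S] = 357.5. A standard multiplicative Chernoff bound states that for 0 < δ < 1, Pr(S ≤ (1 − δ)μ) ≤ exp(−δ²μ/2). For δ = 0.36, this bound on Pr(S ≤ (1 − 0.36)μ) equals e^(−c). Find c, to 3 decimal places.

23.166

c = δ²μ/2 = 0.36²·357.5/2 = 23.1660.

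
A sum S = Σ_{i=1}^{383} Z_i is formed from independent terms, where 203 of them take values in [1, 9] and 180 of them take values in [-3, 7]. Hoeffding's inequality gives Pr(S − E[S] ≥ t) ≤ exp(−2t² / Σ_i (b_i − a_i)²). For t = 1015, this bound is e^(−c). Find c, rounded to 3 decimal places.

Σ(b_i − a_i)² = 203·8² + 180·10² = 30992.
c = 2t² / 30992 = 2·1015² / 30992 = 66.4833.

66.483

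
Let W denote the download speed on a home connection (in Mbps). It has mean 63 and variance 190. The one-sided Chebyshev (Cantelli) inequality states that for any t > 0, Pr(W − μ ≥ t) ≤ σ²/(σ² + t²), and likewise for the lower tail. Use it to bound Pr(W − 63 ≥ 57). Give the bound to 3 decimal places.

Here σ² = 190 and t = 57, so σ² + t² = 3439.
Cantelli's bound: 190/3439 = 0.0552.

0.055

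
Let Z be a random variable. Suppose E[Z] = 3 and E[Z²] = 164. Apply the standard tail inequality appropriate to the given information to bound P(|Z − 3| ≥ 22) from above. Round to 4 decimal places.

0.3202

The first two moments determine the variance, so Chebyshev's inequality is the sharpest standard bound available.
Var(Z) = E[Z²] − (E[Z])² = 164 − 9 = 155.
Chebyshev's inequality: P(|Z − μ| ≥ t) ≤ Var(Z)/t² = 155/484 = 0.3202.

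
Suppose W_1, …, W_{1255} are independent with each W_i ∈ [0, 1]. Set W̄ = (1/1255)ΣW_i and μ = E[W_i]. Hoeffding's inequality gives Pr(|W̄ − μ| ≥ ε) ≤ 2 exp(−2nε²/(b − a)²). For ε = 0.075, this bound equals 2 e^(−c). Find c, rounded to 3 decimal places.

c = 2nε²/(b − a)² = 2·1255·0.075² / 1² = 14.1188.

14.119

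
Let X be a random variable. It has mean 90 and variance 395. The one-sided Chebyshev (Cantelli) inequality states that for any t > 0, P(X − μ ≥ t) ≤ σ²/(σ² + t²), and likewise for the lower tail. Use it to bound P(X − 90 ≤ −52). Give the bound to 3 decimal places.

Here σ² = 395 and t = 52, so σ² + t² = 3099.
Cantelli's bound: 395/3099 = 0.1275.

0.127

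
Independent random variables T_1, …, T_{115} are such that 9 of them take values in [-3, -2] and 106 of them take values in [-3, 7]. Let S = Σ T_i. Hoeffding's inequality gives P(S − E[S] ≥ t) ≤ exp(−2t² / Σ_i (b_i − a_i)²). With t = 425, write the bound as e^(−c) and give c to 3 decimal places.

Σ(b_i − a_i)² = 9·1² + 106·10² = 10609.
c = 2t² / 10609 = 2·425² / 10609 = 34.0513.

34.051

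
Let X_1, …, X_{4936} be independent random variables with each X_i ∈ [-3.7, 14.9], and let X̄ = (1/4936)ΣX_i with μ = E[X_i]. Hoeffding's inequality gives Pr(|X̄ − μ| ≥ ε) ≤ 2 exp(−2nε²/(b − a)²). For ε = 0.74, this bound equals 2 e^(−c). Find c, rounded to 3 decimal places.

15.626

c = 2nε²/(b − a)² = 2·4936·0.74² / 18.6² = 15.6258.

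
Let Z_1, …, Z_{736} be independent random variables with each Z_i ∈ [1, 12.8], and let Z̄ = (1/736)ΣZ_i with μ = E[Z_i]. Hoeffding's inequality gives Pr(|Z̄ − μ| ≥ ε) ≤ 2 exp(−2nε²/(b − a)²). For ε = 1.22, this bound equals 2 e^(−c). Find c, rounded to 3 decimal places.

15.735

c = 2nε²/(b − a)² = 2·736·1.22² / 11.8² = 15.7349.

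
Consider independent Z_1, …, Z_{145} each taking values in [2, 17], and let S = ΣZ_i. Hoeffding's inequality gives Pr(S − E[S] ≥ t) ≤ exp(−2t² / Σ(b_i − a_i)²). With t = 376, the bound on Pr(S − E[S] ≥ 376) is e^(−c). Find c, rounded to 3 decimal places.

Σ(b_i − a_i)² = 145·(15)² = 32625.
c = 2t²/32625 = 2·376²/32625 = 8.6667.

8.667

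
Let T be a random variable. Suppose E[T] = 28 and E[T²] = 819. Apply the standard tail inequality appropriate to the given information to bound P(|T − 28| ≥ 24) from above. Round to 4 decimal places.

The first two moments determine the variance, so Chebyshev's inequality is the sharpest standard bound available.
Var(T) = E[T²] − (E[T])² = 819 − 784 = 35.
Chebyshev's inequality: P(|T − μ| ≥ t) ≤ Var(T)/t² = 35/576 = 0.0608.

0.0608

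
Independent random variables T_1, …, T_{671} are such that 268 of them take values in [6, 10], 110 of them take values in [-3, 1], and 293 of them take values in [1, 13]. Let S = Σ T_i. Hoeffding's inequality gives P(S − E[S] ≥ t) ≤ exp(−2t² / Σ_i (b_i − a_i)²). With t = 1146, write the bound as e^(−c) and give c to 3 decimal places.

Σ(b_i − a_i)² = 268·4² + 110·4² + 293·12² = 48240.
c = 2t² / 48240 = 2·1146² / 48240 = 54.4493.

54.449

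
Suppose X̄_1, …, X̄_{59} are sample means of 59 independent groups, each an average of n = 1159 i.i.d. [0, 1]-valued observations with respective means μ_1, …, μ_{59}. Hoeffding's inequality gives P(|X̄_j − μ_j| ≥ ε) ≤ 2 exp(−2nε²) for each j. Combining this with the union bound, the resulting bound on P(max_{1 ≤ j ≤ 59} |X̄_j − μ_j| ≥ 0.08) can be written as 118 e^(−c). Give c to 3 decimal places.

14.835

Union bound over the 59 events: P(max_{1 ≤ j ≤ 59} |X̄_j − μ_j| ≥ 0.08) ≤ 59·2·exp(−2nε²) = 118 exp(−2·1159·0.08²).
So c = 2·1159·0.08² = 14.8352.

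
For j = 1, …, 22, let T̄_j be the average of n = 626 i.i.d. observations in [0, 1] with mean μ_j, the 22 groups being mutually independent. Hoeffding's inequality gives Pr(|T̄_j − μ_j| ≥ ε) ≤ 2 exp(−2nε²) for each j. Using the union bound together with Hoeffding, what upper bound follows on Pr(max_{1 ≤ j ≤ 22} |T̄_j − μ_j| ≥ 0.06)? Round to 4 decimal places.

Per-experiment Hoeffding bound: 2·exp(−2·626·0.06²) = 2·exp(−4.50720) = 0.022059.
Union bound over 22 events: 22·0.022059 = 0.48529.

0.4853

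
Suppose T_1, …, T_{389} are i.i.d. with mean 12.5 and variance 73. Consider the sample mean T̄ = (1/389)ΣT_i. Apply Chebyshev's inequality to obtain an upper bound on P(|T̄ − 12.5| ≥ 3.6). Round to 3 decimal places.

Var(T̄) = Var(T_i)/n = 73/389 = 0.18766.
Chebyshev: P(|T̄ − 12.5| ≥ 3.6) ≤ Var(T̄)/(3.6)² = 73/(389·3.6²) = 0.0145.

0.014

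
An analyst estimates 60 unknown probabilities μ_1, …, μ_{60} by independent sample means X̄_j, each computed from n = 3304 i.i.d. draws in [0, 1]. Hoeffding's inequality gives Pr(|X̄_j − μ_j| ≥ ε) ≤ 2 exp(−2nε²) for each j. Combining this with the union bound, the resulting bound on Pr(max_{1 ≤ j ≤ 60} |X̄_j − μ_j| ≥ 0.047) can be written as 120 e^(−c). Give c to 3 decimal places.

14.597

Union bound over the 60 events: Pr(max_{1 ≤ j ≤ 60} |X̄_j − μ_j| ≥ 0.047) ≤ 60·2·exp(−2nε²) = 120 exp(−2·3304·0.047²).
So c = 2·3304·0.047² = 14.5971.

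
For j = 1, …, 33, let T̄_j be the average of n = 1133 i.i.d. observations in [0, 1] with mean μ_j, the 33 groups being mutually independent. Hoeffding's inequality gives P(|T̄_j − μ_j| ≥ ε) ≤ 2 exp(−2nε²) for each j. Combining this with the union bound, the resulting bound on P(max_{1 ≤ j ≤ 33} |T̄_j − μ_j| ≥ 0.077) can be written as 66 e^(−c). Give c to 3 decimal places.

13.435

Union bound over the 33 events: P(max_{1 ≤ j ≤ 33} |T̄_j − μ_j| ≥ 0.077) ≤ 33·2·exp(−2nε²) = 66 exp(−2·1133·0.077²).
So c = 2·1133·0.077² = 13.4351.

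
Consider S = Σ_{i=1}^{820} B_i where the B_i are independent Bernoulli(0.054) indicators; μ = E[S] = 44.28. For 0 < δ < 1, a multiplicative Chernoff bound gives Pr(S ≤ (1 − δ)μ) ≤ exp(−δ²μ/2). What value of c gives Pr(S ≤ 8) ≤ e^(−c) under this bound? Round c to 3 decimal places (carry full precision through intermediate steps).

Write 8 = (1 − δ)μ, so δ = 1 − 8/44.28 = 0.8193315…
Then the exponent is δ²μ/2 = (μ − 8)²/(2μ) = 14.862674.

14.863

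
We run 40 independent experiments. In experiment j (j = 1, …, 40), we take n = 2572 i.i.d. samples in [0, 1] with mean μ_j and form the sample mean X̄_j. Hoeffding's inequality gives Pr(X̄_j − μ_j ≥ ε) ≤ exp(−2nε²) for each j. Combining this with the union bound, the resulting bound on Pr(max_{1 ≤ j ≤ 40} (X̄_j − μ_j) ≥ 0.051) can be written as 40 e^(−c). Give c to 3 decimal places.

Union bound over the 40 events: Pr(max_{1 ≤ j ≤ 40} (X̄_j − μ_j) ≥ 0.051) ≤ 40·exp(−2nε²) = 40 exp(−2·2572·0.051²).
So c = 2·2572·0.051² = 13.3795.

13.380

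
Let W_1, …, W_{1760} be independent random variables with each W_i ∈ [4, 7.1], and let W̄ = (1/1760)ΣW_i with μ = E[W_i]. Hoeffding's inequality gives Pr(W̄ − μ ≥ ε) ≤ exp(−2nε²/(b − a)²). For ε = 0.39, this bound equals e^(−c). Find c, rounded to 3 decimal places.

c = 2nε²/(b − a)² = 2·1760·0.39² / 3.1² = 55.7120.

55.712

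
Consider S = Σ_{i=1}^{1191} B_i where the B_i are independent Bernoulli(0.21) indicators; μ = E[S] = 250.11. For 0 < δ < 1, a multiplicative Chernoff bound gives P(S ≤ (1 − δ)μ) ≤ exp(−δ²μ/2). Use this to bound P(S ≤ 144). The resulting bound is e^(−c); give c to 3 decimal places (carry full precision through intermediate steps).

22.509

Write 144 = (1 − δ)μ, so δ = 1 − 144/250.11 = 0.4242533…
Then the exponent is δ²μ/2 = (μ − 144)²/(2μ) = 22.508760.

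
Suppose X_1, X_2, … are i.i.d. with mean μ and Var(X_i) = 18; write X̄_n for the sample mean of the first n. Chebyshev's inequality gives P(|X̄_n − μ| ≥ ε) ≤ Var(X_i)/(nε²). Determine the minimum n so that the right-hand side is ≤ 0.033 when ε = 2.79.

71

Require 18/(n·2.79²) ≤ 0.033, i.e. n ≥ 18/(0.033·2.79²) = 70.073.
The smallest integer n is 71.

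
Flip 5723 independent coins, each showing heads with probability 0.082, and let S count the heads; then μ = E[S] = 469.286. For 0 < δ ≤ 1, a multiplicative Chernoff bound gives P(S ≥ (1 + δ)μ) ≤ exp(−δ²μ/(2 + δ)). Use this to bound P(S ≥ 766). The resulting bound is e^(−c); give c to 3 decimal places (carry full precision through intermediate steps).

71.270

Write 766 = (1 + δ)μ, so δ = 766/469.286 − 1 = 0.6322669…
Then the exponent is δ²μ/(2 + δ) = (766 − μ)² / (μ·(2 + δ)) = 71.270295.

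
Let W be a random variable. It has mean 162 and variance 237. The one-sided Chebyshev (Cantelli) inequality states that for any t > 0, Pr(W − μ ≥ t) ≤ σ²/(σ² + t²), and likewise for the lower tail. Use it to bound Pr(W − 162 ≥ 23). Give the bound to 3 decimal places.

0.309

Here σ² = 237 and t = 23, so σ² + t² = 766.
Cantelli's bound: 237/766 = 0.3094.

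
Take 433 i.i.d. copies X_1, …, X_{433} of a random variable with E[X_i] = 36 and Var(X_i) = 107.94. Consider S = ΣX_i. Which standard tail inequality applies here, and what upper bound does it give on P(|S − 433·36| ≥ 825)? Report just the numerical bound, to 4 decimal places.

0.0687

With mean and variance of each term known, Chebyshev's inequality bounds the deviation of the sum (or sample mean).
Var(S) = n·Var(X_i) = 433·107.94 = 46738.02.
Chebyshev: P(|S − 433·36| ≥ 825) ≤ Var(S)/825² = 46738.02/680625 = 0.0687.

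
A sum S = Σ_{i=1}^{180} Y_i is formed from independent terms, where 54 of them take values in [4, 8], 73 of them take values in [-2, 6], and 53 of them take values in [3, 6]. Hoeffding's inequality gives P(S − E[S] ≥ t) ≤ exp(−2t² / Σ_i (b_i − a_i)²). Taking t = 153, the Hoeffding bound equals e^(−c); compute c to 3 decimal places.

Σ(b_i − a_i)² = 54·4² + 73·8² + 53·3² = 6013.
c = 2t² / 6013 = 2·153² / 6013 = 7.7861.

7.786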